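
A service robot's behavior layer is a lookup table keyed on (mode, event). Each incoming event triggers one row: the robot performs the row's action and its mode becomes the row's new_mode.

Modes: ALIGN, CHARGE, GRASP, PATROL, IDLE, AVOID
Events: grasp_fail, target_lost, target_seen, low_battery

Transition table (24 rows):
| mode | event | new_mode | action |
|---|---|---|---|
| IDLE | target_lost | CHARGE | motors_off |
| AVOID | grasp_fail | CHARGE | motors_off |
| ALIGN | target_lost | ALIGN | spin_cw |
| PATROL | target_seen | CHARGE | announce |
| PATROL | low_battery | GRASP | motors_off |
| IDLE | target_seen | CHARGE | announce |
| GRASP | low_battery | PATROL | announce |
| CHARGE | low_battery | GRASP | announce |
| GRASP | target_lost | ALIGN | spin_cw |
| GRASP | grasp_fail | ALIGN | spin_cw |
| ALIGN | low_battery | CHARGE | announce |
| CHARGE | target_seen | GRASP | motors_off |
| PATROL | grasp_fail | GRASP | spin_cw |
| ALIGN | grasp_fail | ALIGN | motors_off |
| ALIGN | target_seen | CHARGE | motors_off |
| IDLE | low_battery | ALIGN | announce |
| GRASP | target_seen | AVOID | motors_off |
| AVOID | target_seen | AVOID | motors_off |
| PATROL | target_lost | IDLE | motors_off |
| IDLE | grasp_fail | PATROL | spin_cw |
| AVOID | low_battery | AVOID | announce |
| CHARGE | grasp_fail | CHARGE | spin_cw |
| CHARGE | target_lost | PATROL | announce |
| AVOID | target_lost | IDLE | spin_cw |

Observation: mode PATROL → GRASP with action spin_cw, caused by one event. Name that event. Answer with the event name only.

try grasp_fail: (PATROL, grasp_fail) → (GRASP, spin_cw)  ← matches
try target_lost: (PATROL, target_lost) → (IDLE, motors_off)
try target_seen: (PATROL, target_seen) → (CHARGE, announce)
try low_battery: (PATROL, low_battery) → (GRASP, motors_off)

grasp_fail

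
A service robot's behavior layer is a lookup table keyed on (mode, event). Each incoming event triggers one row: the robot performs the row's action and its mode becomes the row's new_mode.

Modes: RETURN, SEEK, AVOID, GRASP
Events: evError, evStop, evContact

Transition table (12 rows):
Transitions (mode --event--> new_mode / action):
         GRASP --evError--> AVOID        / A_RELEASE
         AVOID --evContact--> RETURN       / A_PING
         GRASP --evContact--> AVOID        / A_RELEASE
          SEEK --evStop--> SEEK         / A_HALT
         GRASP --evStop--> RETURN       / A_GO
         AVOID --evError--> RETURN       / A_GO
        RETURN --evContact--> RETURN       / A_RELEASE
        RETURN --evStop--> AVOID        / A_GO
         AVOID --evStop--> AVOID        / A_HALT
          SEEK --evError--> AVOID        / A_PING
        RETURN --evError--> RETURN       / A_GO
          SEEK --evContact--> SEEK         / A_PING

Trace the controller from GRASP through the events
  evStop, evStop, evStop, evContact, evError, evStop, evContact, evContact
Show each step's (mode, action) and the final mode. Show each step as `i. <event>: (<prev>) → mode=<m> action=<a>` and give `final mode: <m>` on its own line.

final mode: RETURN

1. evStop: (GRASP) → mode=RETURN action=A_GO
2. evStop: (RETURN) → mode=AVOID action=A_GO
3. evStop: (AVOID) → mode=AVOID action=A_HALT
4. evContact: (AVOID) → mode=RETURN action=A_PING
5. evError: (RETURN) → mode=RETURN action=A_GO
6. evStop: (RETURN) → mode=AVOID action=A_GO
7. evContact: (AVOID) → mode=RETURN action=A_PING
8. evContact: (RETURN) → mode=RETURN action=A_RELEASE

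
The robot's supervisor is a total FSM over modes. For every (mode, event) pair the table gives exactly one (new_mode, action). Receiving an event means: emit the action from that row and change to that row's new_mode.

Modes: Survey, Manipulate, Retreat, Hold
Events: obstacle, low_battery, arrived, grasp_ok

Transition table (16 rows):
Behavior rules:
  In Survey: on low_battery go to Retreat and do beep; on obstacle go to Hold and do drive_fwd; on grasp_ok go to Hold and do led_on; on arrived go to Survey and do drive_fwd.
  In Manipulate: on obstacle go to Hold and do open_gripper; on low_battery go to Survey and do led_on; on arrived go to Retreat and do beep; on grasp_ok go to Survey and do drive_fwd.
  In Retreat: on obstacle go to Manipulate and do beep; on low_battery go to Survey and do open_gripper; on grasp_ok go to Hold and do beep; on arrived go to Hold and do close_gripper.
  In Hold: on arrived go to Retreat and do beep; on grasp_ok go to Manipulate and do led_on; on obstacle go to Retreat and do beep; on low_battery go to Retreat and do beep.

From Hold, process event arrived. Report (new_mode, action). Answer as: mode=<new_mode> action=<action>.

current mode = Hold; filter table to that mode:
  (Hold, arrived) → (Retreat, beep)  ← event matches
  (Hold, grasp_ok) → (Manipulate, led_on)
  (Hold, obstacle) → (Retreat, beep)
  (Hold, low_battery) → (Retreat, beep)
event = arrived selects (Retreat, beep)

mode=Retreat action=beep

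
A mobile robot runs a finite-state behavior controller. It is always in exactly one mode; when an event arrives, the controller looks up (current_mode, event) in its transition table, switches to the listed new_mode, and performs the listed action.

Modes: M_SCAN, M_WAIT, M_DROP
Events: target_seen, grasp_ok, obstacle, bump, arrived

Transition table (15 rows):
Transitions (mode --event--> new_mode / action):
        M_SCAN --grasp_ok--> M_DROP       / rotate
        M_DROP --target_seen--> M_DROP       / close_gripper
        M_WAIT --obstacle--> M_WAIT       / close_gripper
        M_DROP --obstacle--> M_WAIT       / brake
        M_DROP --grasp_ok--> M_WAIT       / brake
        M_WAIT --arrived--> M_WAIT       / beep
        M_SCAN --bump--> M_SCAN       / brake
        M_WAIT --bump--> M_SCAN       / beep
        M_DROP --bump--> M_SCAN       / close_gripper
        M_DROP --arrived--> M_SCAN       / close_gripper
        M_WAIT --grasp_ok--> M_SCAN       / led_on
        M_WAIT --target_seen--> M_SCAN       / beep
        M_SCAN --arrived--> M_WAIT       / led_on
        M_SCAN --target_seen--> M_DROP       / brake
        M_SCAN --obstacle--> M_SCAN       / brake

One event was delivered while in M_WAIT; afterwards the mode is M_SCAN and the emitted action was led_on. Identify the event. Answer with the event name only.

try target_seen: (M_WAIT, target_seen) → (M_SCAN, beep)
try grasp_ok: (M_WAIT, grasp_ok) → (M_SCAN, led_on)  ← matches
try obstacle: (M_WAIT, obstacle) → (M_WAIT, close_gripper)
try bump: (M_WAIT, bump) → (M_SCAN, beep)
try arrived: (M_WAIT, arrived) → (M_WAIT, beep)

grasp_ok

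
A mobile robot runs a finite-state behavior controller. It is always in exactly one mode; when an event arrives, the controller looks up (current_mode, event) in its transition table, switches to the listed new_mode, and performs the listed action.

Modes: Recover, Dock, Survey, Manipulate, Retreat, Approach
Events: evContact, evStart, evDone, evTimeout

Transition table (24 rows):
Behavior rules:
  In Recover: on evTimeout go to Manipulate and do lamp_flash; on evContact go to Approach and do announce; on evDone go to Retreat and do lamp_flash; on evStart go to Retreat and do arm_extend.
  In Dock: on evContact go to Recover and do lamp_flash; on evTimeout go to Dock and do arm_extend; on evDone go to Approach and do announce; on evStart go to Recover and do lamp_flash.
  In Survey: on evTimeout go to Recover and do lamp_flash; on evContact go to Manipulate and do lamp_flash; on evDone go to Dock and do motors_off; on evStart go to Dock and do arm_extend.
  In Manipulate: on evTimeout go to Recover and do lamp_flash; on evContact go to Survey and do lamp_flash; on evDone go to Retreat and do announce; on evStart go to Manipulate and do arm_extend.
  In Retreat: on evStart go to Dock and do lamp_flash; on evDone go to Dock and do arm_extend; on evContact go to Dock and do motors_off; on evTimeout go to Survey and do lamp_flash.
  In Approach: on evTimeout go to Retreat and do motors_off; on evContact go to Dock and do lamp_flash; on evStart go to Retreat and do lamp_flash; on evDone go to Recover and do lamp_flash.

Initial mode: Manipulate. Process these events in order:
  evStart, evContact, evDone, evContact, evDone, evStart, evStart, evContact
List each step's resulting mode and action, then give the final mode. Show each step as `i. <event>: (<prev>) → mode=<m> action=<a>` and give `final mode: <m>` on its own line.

1. evStart: (Manipulate) → mode=Manipulate action=arm_extend
2. evContact: (Manipulate) → mode=Survey action=lamp_flash
3. evDone: (Survey) → mode=Dock action=motors_off
4. evContact: (Dock) → mode=Recover action=lamp_flash
5. evDone: (Recover) → mode=Retreat action=lamp_flash
6. evStart: (Retreat) → mode=Dock action=lamp_flash
7. evStart: (Dock) → mode=Recover action=lamp_flash
8. evContact: (Recover) → mode=Approach action=announce

final mode: Approach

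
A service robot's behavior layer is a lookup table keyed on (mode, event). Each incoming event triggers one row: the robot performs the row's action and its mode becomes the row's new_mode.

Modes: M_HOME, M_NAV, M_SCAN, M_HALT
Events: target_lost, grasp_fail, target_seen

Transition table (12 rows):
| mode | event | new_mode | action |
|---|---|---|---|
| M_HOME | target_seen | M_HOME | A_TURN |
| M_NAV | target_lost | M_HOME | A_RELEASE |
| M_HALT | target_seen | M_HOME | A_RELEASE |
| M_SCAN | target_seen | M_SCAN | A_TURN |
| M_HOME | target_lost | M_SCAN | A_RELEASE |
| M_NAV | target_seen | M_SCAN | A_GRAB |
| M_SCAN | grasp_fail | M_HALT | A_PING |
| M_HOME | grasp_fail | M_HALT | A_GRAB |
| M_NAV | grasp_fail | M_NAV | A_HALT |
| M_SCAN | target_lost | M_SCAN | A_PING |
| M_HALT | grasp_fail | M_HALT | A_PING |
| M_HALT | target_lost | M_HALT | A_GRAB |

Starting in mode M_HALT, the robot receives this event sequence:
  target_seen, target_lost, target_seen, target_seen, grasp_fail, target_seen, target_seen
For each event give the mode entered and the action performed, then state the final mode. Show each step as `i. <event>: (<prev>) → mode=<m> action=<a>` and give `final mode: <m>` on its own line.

final mode: M_HOME

1. target_seen: (M_HALT) → mode=M_HOME action=A_RELEASE
2. target_lost: (M_HOME) → mode=M_SCAN action=A_RELEASE
3. target_seen: (M_SCAN) → mode=M_SCAN action=A_TURN
4. target_seen: (M_SCAN) → mode=M_SCAN action=A_TURN
5. grasp_fail: (M_SCAN) → mode=M_HALT action=A_PING
6. target_seen: (M_HALT) → mode=M_HOME action=A_RELEASE
7. target_seen: (M_HOME) → mode=M_HOME action=A_TURN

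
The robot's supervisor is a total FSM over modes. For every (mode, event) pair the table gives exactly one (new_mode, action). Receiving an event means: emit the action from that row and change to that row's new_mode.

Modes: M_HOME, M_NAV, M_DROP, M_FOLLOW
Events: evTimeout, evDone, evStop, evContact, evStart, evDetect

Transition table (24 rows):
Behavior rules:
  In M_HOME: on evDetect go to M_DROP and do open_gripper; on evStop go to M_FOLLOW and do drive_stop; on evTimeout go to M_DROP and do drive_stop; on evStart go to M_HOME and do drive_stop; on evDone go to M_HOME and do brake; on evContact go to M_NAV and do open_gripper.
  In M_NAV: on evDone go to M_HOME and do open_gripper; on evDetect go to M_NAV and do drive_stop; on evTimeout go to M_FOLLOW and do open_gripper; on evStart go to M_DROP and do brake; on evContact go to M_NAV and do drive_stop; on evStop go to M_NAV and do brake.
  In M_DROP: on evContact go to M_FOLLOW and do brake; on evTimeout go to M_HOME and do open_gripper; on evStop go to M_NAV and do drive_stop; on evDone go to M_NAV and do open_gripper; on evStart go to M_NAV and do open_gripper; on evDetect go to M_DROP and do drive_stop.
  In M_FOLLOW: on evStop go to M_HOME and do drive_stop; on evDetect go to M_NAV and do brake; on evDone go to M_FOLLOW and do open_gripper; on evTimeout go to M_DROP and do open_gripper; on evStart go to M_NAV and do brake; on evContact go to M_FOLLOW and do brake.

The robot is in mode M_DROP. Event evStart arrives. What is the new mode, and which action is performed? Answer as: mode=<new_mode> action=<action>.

mode=M_NAV action=open_gripper

current mode = M_DROP; filter table to that mode:
  (M_DROP, evContact) → (M_FOLLOW, brake)
  (M_DROP, evTimeout) → (M_HOME, open_gripper)
  (M_DROP, evStop) → (M_NAV, drive_stop)
  (M_DROP, evDone) → (M_NAV, open_gripper)
  (M_DROP, evStart) → (M_NAV, open_gripper)  ← event matches
  (M_DROP, evDetect) → (M_DROP, drive_stop)
event = evStart selects (M_NAV, open_gripper)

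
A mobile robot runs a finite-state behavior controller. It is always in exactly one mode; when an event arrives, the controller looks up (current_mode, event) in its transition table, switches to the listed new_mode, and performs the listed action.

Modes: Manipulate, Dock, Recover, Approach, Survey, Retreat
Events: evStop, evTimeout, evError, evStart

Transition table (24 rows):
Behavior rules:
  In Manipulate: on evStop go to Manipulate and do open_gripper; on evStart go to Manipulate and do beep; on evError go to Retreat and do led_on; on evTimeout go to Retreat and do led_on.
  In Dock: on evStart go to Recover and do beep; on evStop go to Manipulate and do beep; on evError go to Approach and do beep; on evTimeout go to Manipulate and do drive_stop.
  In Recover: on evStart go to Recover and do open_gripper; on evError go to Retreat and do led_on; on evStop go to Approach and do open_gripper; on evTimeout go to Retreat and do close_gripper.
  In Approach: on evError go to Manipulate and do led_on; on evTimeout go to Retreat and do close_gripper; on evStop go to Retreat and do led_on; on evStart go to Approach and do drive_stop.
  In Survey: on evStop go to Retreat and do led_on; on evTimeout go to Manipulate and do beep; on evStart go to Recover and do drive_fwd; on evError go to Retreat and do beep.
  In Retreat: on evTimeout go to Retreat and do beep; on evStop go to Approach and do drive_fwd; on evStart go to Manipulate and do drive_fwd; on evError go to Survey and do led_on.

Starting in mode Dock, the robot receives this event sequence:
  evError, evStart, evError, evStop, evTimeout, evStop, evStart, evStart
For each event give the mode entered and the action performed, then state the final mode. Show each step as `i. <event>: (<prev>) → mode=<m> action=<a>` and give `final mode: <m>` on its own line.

final mode: Approach

1. evError: (Dock) → mode=Approach action=beep
2. evStart: (Approach) → mode=Approach action=drive_stop
3. evError: (Approach) → mode=Manipulate action=led_on
4. evStop: (Manipulate) → mode=Manipulate action=open_gripper
5. evTimeout: (Manipulate) → mode=Retreat action=led_on
6. evStop: (Retreat) → mode=Approach action=drive_fwd
7. evStart: (Approach) → mode=Approach action=drive_stop
8. evStart: (Approach) → mode=Approach action=drive_stop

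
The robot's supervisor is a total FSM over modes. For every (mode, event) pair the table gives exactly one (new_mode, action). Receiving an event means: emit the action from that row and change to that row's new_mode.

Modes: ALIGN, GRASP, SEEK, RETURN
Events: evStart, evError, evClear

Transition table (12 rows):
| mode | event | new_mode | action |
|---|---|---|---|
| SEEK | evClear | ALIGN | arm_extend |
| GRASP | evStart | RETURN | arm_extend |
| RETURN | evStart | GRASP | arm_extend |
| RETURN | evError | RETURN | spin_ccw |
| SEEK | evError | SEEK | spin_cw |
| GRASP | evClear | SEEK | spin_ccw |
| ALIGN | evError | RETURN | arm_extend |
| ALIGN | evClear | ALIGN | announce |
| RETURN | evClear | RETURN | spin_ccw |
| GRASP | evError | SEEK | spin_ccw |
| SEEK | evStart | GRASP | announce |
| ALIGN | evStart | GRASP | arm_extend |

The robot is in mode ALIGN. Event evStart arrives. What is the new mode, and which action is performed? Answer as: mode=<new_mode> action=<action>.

current mode = ALIGN; filter table to that mode:
  (ALIGN, evError) → (RETURN, arm_extend)
  (ALIGN, evClear) → (ALIGN, announce)
  (ALIGN, evStart) → (GRASP, arm_extend)  ← event matches
event = evStart selects (GRASP, arm_extend)

mode=GRASP action=arm_extend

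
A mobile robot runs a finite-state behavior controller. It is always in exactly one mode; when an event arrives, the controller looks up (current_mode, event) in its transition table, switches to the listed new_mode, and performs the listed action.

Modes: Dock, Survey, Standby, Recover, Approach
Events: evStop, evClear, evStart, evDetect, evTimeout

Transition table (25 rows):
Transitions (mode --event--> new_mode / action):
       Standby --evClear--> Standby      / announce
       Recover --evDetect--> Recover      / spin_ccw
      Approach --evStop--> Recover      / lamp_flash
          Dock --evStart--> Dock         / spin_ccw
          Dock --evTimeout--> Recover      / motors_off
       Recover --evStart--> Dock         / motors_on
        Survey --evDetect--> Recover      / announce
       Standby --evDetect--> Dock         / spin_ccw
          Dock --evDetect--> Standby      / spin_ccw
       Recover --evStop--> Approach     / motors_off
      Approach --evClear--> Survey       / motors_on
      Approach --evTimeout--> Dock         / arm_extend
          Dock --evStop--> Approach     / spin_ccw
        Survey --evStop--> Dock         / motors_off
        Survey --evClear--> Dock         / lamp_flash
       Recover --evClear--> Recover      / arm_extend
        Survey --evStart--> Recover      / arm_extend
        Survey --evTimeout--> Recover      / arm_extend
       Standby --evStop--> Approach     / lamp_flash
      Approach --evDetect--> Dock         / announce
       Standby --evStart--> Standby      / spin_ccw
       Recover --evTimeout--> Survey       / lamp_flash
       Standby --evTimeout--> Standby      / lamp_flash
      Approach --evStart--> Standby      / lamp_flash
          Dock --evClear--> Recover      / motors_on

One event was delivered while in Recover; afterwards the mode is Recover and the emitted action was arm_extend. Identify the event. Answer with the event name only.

try evStop: (Recover, evStop) → (Approach, motors_off)
try evClear: (Recover, evClear) → (Recover, arm_extend)  ← matches
try evStart: (Recover, evStart) → (Dock, motors_on)
try evDetect: (Recover, evDetect) → (Recover, spin_ccw)
try evTimeout: (Recover, evTimeout) → (Survey, lamp_flash)

evClear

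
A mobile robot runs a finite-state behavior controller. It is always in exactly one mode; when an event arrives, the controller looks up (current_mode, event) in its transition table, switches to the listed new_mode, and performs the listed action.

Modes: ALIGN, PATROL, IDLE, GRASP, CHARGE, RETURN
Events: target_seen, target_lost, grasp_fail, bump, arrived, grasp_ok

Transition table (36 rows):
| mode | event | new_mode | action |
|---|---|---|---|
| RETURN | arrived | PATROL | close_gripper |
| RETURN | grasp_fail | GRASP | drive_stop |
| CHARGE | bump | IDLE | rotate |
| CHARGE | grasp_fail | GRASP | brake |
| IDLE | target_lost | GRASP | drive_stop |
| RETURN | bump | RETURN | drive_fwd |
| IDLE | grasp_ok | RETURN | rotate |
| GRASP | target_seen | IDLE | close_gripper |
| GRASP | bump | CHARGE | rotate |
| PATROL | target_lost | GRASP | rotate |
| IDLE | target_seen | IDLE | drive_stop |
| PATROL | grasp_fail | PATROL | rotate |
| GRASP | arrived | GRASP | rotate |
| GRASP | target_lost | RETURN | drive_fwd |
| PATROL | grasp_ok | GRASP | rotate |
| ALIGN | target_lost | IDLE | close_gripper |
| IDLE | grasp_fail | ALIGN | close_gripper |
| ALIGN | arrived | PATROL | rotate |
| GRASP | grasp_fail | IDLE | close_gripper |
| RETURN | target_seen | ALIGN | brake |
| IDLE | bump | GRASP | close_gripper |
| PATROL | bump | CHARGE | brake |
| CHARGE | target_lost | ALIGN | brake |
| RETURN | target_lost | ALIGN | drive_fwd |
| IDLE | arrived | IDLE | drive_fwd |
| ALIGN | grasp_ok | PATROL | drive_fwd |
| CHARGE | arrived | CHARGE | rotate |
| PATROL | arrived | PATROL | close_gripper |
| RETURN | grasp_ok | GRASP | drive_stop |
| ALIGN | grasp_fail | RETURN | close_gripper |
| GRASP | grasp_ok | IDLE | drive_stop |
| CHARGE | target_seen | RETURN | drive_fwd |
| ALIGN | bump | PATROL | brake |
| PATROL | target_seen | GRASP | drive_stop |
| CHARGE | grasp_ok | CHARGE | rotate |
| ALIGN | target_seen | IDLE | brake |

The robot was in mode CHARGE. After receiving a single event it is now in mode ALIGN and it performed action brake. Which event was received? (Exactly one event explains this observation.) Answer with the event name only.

try target_seen: (CHARGE, target_seen) → (RETURN, drive_fwd)
try target_lost: (CHARGE, target_lost) → (ALIGN, brake)  ← matches
try grasp_fail: (CHARGE, grasp_fail) → (GRASP, brake)
try bump: (CHARGE, bump) → (IDLE, rotate)
try arrived: (CHARGE, arrived) → (CHARGE, rotate)
try grasp_ok: (CHARGE, grasp_ok) → (CHARGE, rotate)

target_lost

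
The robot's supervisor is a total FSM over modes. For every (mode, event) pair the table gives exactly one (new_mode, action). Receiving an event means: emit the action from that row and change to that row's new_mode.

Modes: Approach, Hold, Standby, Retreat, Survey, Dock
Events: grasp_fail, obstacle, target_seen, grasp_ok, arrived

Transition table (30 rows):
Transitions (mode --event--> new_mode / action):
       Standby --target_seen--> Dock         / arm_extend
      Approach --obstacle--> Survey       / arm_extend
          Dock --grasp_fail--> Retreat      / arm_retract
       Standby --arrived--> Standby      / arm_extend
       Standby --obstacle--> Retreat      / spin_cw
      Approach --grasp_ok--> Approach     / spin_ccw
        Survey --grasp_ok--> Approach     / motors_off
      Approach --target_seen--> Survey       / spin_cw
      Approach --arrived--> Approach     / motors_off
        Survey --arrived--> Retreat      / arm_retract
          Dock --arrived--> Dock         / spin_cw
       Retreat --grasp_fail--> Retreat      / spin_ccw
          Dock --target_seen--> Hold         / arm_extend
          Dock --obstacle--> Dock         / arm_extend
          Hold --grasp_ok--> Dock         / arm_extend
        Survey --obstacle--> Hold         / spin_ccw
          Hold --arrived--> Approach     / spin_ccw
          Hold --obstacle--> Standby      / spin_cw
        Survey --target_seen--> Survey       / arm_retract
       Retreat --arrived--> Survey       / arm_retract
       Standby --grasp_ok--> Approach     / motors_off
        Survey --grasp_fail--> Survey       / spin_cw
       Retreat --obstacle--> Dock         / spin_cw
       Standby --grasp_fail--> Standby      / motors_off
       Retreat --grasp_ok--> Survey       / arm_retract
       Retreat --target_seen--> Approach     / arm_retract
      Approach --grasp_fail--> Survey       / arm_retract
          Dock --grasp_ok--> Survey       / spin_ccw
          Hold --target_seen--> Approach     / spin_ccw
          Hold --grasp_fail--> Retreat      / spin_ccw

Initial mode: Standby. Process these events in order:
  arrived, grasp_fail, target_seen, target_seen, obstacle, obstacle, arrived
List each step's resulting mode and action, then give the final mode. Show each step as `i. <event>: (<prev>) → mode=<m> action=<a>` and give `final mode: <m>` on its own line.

1. arrived: (Standby) → mode=Standby action=arm_extend
2. grasp_fail: (Standby) → mode=Standby action=motors_off
3. target_seen: (Standby) → mode=Dock action=arm_extend
4. target_seen: (Dock) → mode=Hold action=arm_extend
5. obstacle: (Hold) → mode=Standby action=spin_cw
6. obstacle: (Standby) → mode=Retreat action=spin_cw
7. arrived: (Retreat) → mode=Survey action=arm_retract

final mode: Survey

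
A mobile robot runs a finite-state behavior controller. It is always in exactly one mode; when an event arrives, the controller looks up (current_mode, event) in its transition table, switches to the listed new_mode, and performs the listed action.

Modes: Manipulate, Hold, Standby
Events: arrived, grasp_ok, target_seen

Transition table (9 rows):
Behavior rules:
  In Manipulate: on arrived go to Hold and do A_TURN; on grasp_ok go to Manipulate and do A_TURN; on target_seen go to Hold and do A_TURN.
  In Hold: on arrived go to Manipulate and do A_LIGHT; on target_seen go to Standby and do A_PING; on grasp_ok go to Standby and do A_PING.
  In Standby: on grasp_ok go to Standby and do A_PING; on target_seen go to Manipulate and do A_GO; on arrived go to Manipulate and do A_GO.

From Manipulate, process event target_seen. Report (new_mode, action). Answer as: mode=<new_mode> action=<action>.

current mode = Manipulate; filter table to that mode:
  (Manipulate, arrived) → (Hold, A_TURN)
  (Manipulate, grasp_ok) → (Manipulate, A_TURN)
  (Manipulate, target_seen) → (Hold, A_TURN)  ← event matches
event = target_seen selects (Hold, A_TURN)

mode=Hold action=A_TURN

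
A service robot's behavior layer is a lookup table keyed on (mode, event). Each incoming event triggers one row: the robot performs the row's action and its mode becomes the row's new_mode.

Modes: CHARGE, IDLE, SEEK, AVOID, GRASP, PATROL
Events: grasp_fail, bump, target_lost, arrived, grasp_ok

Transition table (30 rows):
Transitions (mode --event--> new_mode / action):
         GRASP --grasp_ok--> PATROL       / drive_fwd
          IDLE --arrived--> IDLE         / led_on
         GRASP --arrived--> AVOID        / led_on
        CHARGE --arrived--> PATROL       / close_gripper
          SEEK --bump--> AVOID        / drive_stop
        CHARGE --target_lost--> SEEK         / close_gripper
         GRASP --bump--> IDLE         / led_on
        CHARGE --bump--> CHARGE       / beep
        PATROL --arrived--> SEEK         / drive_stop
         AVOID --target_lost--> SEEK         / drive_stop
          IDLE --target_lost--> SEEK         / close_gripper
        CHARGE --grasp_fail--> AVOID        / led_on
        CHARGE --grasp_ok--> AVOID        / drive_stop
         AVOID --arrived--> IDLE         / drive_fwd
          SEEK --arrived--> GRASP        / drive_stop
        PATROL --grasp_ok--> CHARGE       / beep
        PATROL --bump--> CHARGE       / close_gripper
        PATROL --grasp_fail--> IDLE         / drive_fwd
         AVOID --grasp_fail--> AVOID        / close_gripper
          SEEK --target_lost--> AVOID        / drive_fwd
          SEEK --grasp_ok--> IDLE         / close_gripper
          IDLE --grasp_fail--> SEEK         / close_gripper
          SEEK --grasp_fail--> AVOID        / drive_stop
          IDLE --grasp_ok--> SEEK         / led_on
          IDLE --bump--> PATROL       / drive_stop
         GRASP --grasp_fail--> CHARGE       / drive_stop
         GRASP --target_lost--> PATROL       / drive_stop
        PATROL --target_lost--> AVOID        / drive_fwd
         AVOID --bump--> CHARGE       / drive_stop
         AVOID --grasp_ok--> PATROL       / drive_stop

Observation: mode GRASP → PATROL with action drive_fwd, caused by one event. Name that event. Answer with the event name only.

try grasp_fail: (GRASP, grasp_fail) → (CHARGE, drive_stop)
try bump: (GRASP, bump) → (IDLE, led_on)
try target_lost: (GRASP, target_lost) → (PATROL, drive_stop)
try arrived: (GRASP, arrived) → (AVOID, led_on)
try grasp_ok: (GRASP, grasp_ok) → (PATROL, drive_fwd)  ← matches

grasp_ok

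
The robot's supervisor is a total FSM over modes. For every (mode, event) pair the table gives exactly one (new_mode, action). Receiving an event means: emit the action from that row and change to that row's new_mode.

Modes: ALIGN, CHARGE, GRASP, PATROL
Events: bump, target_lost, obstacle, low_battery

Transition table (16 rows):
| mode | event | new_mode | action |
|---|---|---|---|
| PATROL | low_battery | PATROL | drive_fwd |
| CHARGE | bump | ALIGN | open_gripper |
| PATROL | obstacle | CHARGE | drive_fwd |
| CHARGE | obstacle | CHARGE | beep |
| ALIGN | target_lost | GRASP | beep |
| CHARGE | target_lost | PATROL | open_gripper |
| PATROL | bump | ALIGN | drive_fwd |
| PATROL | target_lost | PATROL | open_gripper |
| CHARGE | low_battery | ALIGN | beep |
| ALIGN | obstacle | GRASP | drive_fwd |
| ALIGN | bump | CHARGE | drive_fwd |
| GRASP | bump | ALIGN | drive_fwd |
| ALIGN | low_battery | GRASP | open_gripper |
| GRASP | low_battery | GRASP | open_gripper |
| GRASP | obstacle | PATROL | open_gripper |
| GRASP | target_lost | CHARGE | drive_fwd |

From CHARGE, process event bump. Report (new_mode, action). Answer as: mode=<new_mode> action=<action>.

current mode = CHARGE; filter table to that mode:
  (CHARGE, bump) → (ALIGN, open_gripper)  ← event matches
  (CHARGE, obstacle) → (CHARGE, beep)
  (CHARGE, target_lost) → (PATROL, open_gripper)
  (CHARGE, low_battery) → (ALIGN, beep)
event = bump selects (ALIGN, open_gripper)

mode=ALIGN action=open_gripper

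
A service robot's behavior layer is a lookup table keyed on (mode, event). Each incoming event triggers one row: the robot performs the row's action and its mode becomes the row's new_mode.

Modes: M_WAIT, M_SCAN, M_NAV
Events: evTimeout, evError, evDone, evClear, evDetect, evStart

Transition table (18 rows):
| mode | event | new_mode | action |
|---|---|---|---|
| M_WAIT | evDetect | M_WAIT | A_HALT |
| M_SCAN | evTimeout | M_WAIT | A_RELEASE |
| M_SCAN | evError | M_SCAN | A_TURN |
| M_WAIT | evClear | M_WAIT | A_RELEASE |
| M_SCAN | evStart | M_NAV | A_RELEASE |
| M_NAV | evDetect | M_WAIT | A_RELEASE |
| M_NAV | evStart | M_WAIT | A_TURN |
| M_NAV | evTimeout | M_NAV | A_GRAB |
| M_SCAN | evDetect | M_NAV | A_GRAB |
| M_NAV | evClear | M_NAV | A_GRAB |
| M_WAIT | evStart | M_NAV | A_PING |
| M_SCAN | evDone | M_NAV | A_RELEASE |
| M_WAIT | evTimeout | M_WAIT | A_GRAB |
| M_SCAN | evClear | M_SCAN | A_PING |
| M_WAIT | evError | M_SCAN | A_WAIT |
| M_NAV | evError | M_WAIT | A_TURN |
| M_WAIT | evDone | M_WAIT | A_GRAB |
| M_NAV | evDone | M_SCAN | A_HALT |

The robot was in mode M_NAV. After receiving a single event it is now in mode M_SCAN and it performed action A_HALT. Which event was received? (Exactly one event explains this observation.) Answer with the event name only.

evDone

try evTimeout: (M_NAV, evTimeout) → (M_NAV, A_GRAB)
try evError: (M_NAV, evError) → (M_WAIT, A_TURN)
try evDone: (M_NAV, evDone) → (M_SCAN, A_HALT)  ← matches
try evClear: (M_NAV, evClear) → (M_NAV, A_GRAB)
try evDetect: (M_NAV, evDetect) → (M_WAIT, A_RELEASE)
try evStart: (M_NAV, evStart) → (M_WAIT, A_TURN)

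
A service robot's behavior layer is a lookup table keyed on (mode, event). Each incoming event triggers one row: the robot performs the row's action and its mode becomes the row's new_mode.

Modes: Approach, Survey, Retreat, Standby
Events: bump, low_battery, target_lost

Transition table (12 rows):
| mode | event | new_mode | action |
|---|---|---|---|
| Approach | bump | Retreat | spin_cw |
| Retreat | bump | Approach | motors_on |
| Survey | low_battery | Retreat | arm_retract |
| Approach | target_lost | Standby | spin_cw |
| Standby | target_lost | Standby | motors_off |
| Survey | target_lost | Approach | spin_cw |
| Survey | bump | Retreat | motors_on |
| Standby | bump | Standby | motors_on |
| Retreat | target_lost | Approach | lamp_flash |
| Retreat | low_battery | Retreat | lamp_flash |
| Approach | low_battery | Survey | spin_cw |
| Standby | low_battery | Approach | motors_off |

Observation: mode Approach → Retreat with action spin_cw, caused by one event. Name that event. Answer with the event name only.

try bump: (Approach, bump) → (Retreat, spin_cw)  ← matches
try low_battery: (Approach, low_battery) → (Survey, spin_cw)
try target_lost: (Approach, target_lost) → (Standby, spin_cw)

bump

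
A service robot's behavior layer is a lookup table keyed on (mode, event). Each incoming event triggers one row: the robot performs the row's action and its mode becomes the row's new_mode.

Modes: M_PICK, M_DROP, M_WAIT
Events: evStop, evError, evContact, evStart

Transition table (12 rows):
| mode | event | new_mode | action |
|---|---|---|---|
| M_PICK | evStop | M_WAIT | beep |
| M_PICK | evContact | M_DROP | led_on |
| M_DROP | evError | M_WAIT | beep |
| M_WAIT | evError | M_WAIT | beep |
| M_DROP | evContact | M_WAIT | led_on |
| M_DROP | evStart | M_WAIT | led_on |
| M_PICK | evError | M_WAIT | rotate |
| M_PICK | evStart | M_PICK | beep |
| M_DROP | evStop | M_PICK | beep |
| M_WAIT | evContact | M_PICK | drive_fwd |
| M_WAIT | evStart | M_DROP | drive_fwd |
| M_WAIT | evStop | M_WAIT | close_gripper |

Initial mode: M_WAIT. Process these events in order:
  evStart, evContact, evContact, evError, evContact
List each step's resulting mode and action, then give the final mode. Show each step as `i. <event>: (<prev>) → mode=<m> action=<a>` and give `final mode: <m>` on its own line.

1. evStart: (M_WAIT) → mode=M_DROP action=drive_fwd
2. evContact: (M_DROP) → mode=M_WAIT action=led_on
3. evContact: (M_WAIT) → mode=M_PICK action=drive_fwd
4. evError: (M_PICK) → mode=M_WAIT action=rotate
5. evContact: (M_WAIT) → mode=M_PICK action=drive_fwd

final mode: M_PICK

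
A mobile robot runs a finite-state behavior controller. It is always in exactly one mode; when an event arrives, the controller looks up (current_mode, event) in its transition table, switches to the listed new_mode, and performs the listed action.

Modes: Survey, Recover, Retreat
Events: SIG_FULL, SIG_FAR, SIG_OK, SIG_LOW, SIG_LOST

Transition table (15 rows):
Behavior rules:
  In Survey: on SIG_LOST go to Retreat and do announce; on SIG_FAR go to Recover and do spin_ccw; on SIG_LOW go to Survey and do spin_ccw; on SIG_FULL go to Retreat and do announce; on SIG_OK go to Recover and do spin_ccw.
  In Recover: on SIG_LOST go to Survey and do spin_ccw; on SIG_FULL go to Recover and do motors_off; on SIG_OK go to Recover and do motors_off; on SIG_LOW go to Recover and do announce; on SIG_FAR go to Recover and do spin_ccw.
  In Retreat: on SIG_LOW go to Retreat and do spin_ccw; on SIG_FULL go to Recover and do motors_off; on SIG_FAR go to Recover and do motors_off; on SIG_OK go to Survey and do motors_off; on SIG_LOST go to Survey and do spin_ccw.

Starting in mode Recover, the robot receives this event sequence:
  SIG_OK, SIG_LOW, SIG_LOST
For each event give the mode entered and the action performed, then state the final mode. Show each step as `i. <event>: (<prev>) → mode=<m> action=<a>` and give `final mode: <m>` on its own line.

final mode: Survey

1. SIG_OK: (Recover) → mode=Recover action=motors_off
2. SIG_LOW: (Recover) → mode=Recover action=announce
3. SIG_LOST: (Recover) → mode=Survey action=spin_ccw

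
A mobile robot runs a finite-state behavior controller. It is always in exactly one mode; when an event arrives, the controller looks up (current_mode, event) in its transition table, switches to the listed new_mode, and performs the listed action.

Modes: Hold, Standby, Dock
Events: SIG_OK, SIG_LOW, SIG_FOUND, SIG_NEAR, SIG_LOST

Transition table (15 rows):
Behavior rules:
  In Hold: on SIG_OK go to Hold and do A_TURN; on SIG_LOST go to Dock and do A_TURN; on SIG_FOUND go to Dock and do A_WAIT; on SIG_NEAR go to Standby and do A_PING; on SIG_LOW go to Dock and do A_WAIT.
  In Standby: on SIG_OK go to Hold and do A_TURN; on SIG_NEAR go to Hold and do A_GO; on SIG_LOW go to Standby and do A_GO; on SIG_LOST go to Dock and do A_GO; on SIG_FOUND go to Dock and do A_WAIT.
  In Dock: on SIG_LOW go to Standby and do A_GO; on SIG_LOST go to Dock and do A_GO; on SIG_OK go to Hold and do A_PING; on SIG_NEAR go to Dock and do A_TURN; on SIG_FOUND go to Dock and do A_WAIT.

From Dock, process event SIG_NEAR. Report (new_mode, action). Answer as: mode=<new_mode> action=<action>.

mode=Dock action=A_TURN

current mode = Dock; filter table to that mode:
  (Dock, SIG_LOW) → (Standby, A_GO)
  (Dock, SIG_LOST) → (Dock, A_GO)
  (Dock, SIG_OK) → (Hold, A_PING)
  (Dock, SIG_NEAR) → (Dock, A_TURN)  ← event matches
  (Dock, SIG_FOUND) → (Dock, A_WAIT)
event = SIG_NEAR selects (Dock, A_TURN)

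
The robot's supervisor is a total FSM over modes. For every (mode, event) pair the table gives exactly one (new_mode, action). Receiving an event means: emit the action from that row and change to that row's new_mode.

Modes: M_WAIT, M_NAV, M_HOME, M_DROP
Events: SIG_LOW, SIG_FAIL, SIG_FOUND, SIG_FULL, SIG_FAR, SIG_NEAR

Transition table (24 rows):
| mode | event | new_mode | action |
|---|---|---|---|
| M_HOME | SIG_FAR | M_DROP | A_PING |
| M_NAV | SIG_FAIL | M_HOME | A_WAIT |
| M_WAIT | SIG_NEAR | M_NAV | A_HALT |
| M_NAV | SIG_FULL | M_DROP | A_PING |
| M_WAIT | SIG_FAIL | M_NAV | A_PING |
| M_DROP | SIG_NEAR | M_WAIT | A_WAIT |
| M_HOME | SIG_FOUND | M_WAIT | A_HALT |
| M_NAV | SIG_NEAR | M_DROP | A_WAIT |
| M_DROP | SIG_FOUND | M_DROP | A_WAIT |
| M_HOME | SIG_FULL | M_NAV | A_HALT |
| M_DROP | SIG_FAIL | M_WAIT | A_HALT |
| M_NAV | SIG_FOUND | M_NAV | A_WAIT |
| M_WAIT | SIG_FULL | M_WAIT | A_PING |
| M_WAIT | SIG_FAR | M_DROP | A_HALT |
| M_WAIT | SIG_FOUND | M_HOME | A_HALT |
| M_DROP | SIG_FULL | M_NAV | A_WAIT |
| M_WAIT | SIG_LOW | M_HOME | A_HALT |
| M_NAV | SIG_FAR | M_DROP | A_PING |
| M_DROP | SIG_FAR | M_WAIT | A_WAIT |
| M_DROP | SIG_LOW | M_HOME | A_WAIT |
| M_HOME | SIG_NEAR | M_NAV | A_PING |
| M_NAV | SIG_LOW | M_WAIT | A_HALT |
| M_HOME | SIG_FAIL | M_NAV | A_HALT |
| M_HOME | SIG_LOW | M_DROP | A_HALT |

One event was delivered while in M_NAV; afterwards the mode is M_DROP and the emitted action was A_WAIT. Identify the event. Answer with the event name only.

try SIG_LOW: (M_NAV, SIG_LOW) → (M_WAIT, A_HALT)
try SIG_FAIL: (M_NAV, SIG_FAIL) → (M_HOME, A_WAIT)
try SIG_FOUND: (M_NAV, SIG_FOUND) → (M_NAV, A_WAIT)
try SIG_FULL: (M_NAV, SIG_FULL) → (M_DROP, A_PING)
try SIG_FAR: (M_NAV, SIG_FAR) → (M_DROP, A_PING)
try SIG_NEAR: (M_NAV, SIG_NEAR) → (M_DROP, A_WAIT)  ← matches

SIG_NEAR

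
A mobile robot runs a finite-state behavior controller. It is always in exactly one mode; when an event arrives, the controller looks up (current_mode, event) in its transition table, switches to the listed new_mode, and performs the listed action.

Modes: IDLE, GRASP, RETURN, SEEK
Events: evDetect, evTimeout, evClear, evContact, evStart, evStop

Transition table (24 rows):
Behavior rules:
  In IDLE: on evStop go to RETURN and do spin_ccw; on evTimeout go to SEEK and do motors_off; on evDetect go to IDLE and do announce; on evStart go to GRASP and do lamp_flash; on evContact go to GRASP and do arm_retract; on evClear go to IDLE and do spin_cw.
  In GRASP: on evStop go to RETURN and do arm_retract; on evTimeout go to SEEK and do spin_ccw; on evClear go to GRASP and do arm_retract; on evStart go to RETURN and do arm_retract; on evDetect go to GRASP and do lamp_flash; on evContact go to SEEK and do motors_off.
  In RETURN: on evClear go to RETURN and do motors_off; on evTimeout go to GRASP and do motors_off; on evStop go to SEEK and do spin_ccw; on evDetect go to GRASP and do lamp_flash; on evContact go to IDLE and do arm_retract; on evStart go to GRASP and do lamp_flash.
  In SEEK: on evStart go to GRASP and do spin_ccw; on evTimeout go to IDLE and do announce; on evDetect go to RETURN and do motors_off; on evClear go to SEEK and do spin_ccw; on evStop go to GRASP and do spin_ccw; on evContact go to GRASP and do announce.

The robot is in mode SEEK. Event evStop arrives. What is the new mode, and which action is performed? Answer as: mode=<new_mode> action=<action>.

current mode = SEEK; filter table to that mode:
  (SEEK, evStart) → (GRASP, spin_ccw)
  (SEEK, evTimeout) → (IDLE, announce)
  (SEEK, evDetect) → (RETURN, motors_off)
  (SEEK, evClear) → (SEEK, spin_ccw)
  (SEEK, evStop) → (GRASP, spin_ccw)  ← event matches
  (SEEK, evContact) → (GRASP, announce)
event = evStop selects (GRASP, spin_ccw)

mode=GRASP action=spin_ccw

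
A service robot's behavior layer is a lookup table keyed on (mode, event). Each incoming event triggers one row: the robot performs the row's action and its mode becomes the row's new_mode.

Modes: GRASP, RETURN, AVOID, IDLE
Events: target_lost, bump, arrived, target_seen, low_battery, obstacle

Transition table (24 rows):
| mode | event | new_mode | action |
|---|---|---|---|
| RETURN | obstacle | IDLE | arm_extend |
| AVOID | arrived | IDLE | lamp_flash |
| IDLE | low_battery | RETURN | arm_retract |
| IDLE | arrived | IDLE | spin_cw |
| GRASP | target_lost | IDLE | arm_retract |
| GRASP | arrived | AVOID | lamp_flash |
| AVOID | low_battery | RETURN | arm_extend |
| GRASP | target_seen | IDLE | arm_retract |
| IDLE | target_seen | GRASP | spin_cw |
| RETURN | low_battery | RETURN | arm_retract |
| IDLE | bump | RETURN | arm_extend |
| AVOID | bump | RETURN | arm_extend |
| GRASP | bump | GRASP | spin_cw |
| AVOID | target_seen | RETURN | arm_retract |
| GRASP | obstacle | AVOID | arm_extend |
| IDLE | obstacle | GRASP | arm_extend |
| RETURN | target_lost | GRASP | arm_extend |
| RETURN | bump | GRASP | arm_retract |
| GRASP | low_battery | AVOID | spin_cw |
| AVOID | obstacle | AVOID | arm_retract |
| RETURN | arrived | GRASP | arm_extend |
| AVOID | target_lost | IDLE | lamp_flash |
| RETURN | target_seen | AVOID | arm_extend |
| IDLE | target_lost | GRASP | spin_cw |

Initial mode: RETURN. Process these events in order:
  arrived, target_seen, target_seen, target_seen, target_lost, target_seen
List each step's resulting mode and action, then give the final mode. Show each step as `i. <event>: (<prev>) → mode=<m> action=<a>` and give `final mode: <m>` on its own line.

final mode: IDLE

1. arrived: (RETURN) → mode=GRASP action=arm_extend
2. target_seen: (GRASP) → mode=IDLE action=arm_retract
3. target_seen: (IDLE) → mode=GRASP action=spin_cw
4. target_seen: (GRASP) → mode=IDLE action=arm_retract
5. target_lost: (IDLE) → mode=GRASP action=spin_cw
6. target_seen: (GRASP) → mode=IDLE action=arm_retract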